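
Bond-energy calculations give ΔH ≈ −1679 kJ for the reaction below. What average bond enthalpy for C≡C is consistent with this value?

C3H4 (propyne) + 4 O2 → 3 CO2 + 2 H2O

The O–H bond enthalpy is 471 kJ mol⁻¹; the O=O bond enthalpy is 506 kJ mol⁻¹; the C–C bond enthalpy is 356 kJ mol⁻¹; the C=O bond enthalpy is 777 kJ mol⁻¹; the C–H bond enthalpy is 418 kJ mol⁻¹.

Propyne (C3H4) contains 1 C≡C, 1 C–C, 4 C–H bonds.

Let D be the C≡C bond energy.
Σ(broken) = 1×D + 1×356 + 4×418 + 4×506 = 4052 + D
Σ(formed) = 6×777 + 4×471 = 6546
ΔH = Σ(broken) − Σ(formed) = (4052 + D) − (6546) = −2494 + D
Setting this equal to −1679 kJ gives D = 815 kJ/mol.

D(C≡C) ≈ 815 kJ/mol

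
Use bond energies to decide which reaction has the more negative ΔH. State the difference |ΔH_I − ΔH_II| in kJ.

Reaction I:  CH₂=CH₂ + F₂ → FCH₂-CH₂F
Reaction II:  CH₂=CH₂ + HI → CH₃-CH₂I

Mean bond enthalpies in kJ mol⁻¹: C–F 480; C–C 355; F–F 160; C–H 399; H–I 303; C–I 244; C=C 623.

Reaction I, by 460 kJ

Reaction I:
  Bonds broken (reactants):
    C–H: 4 × 399 = 1596
    C=C: 1 × 623 = 623
    F–F: 1 × 160 = 160
    Σ(broken) = 2379 kJ
  Bonds formed (products):
    C–C: 1 × 355 = 355
    C–F: 2 × 480 = 960
    C–H: 4 × 399 = 1596
    Σ(formed) = 2911 kJ
  ΔH_I = 2379 − 2911 = −532 kJ
Reaction II:
  Bonds broken (reactants):
    C–H: 4 × 399 = 1596
    C=C: 1 × 623 = 623
    H–I: 1 × 303 = 303
    Σ(broken) = 2522 kJ
  Bonds formed (products):
    C–C: 1 × 355 = 355
    C–H: 5 × 399 = 1995
    C–I: 1 × 244 = 244
    Σ(formed) = 2594 kJ
  ΔH_II = 2522 − 2594 = −72 kJ
ΔH_I − ΔH_II = −460 kJ, so reaction I has the more negative ΔH; |ΔH_I − ΔH_II| = 460 kJ.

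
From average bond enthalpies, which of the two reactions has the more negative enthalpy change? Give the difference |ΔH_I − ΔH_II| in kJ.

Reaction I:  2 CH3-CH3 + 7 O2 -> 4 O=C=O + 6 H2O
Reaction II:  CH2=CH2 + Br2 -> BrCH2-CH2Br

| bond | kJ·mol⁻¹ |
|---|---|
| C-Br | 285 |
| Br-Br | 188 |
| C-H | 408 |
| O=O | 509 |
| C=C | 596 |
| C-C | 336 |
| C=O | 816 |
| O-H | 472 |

Reaction I:
  Bonds broken (reactants):
    C-C: 2 × 336 = 672
    C-H: 12 × 408 = 4896
    O=O: 7 × 509 = 3563
    Σ(broken) = 9131 kJ
  Bonds formed (products):
    C=O: 8 × 816 = 6528
    O-H: 12 × 472 = 5664
    Σ(formed) = 12192 kJ
  ΔH_I = 9131 − 12192 = −3061 kJ
Reaction II:
  Bonds broken (reactants):
    Br-Br: 1 × 188 = 188
    C-H: 4 × 408 = 1632
    C=C: 1 × 596 = 596
    Σ(broken) = 2416 kJ
  Bonds formed (products):
    C-Br: 2 × 285 = 570
    C-C: 1 × 336 = 336
    C-H: 4 × 408 = 1632
    Σ(formed) = 2538 kJ
  ΔH_II = 2416 − 2538 = −122 kJ
ΔH_I − ΔH_II = −2939 kJ, so reaction I has the more negative ΔH; |ΔH_I − ΔH_II| = 2939 kJ.

Reaction I, by 2939 kJ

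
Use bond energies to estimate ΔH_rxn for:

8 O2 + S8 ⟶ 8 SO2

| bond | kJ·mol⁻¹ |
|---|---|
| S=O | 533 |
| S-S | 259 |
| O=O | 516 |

Bonds broken (reactants):
  O=O: 8 × 516 = 4128
  S-S: 8 × 259 = 2072
  Σ(broken) = 6200 kJ
Bonds formed (products):
  S=O: 16 × 533 = 8528
  Σ(formed) = 8528 kJ
ΔH = Σ(broken) − Σ(formed) = 6200 − 8528 = −2328 kJ

ΔH ≈ −2328 kJ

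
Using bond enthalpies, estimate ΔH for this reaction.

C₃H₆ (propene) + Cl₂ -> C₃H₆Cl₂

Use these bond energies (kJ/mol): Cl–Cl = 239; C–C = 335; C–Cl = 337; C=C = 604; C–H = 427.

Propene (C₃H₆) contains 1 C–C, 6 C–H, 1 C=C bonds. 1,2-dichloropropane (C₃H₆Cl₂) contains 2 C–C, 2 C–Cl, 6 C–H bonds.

ΔH ≈ −166 kJ

Bonds broken (reactants):
  C–C: 1 × 335 = 335
  C–H: 6 × 427 = 2562
  C=C: 1 × 604 = 604
  Cl–Cl: 1 × 239 = 239
  Σ(broken) = 3740 kJ
Bonds formed (products):
  C–C: 2 × 335 = 670
  C–Cl: 2 × 337 = 674
  C–H: 6 × 427 = 2562
  Σ(formed) = 3906 kJ
ΔH = Σ(broken) − Σ(formed) = 3740 − 3906 = −166 kJ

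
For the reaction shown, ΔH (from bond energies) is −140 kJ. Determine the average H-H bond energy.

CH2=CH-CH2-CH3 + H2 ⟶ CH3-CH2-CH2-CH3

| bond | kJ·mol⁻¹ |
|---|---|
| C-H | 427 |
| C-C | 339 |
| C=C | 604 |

Let D be the H-H bond energy.
Σ(broken) = 2×339 + 8×427 + 1×604 + 1×D = 4698 + D
Σ(formed) = 3×339 + 10×427 = 5287
ΔH = Σ(broken) − Σ(formed) = (4698 + D) − (5287) = −589 + D
Setting this equal to −140 kJ gives D = 449 kJ/mol.

D(H-H) ≈ 449 kJ/mol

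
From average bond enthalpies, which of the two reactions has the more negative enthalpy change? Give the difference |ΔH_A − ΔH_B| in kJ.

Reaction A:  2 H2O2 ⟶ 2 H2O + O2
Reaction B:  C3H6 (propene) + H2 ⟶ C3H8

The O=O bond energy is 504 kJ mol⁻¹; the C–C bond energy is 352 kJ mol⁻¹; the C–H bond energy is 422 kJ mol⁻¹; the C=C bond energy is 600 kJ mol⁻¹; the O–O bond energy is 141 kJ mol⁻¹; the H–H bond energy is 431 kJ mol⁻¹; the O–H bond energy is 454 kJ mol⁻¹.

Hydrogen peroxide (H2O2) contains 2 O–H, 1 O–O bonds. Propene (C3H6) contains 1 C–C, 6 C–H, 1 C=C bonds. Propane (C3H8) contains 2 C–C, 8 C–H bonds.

Reaction A:
  Bonds broken (reactants):
    O–H: 4 × 454 = 1816
    O–O: 2 × 141 = 282
    Σ(broken) = 2098 kJ
  Bonds formed (products):
    O–H: 4 × 454 = 1816
    O=O: 1 × 504 = 504
    Σ(formed) = 2320 kJ
  ΔH_A = 2098 − 2320 = −222 kJ
Reaction B:
  Bonds broken (reactants):
    C–C: 1 × 352 = 352
    C–H: 6 × 422 = 2532
    C=C: 1 × 600 = 600
    H–H: 1 × 431 = 431
    Σ(broken) = 3915 kJ
  Bonds formed (products):
    C–C: 2 × 352 = 704
    C–H: 8 × 422 = 3376
    Σ(formed) = 4080 kJ
  ΔH_B = 3915 − 4080 = −165 kJ
ΔH_A − ΔH_B = −57 kJ, so reaction A has the more negative ΔH; |ΔH_A − ΔH_B| = 57 kJ.

Reaction A, by 57 kJ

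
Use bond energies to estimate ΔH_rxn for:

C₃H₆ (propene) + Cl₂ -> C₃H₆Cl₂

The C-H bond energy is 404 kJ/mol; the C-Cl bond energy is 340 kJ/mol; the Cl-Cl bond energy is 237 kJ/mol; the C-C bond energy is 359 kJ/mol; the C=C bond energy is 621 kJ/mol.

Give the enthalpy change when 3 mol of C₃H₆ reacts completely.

Bonds broken (reactants):
  C-C: 1 × 359 = 359
  C-H: 6 × 404 = 2424
  C=C: 1 × 621 = 621
  Cl-Cl: 1 × 237 = 237
  Σ(broken) = 3641 kJ
Bonds formed (products):
  C-C: 2 × 359 = 718
  C-Cl: 2 × 340 = 680
  C-H: 6 × 404 = 2424
  Σ(formed) = 3822 kJ
ΔH = Σ(broken) − Σ(formed) = 3641 − 3822 = −181 kJ
For 3× the reaction as written: 3 × (−181) = −543 kJ

ΔH = −543 kJ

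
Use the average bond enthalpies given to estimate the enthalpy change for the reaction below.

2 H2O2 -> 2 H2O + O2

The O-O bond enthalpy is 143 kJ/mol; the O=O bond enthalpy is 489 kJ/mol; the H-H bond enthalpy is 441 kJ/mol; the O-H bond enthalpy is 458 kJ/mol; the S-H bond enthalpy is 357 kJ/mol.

ΔH ≈ −203 kJ

Bonds broken (reactants):
  O-H: 4 × 458 = 1832
  O-O: 2 × 143 = 286
  Σ(broken) = 2118 kJ
Bonds formed (products):
  O-H: 4 × 458 = 1832
  O=O: 1 × 489 = 489
  Σ(formed) = 2321 kJ
ΔH = Σ(broken) − Σ(formed) = 2118 − 2321 = −203 kJ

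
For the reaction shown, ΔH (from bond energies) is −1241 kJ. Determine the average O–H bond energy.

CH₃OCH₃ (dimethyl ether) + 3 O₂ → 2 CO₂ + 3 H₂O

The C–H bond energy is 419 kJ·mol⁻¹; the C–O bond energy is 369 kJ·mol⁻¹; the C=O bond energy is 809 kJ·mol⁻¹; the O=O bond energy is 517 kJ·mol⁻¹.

D(O–H) ≈ 468 kJ/mol

Let D be the O–H bond energy.
Σ(broken) = 6×419 + 2×369 + 3×517 = 4803
Σ(formed) = 4×809 + 6×D = 3236 + 6D
ΔH = Σ(broken) − Σ(formed) = (4803) − (3236 + 6D) = +1567 − 6D
Setting this equal to −1241 kJ gives 6D = 2808, so D = 468 kJ/mol.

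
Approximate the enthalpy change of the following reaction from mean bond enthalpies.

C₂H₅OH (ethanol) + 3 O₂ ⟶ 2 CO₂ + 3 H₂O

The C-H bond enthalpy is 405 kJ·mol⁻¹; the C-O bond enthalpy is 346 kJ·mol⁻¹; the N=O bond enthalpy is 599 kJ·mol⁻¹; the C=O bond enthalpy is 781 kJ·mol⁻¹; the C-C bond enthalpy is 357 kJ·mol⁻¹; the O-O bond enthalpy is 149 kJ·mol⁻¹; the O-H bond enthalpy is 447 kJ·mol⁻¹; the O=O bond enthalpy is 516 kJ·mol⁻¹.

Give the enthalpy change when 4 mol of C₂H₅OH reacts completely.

ΔH = −4332 kJ

Bonds broken (reactants):
  C-C: 1 × 357 = 357
  C-H: 5 × 405 = 2025
  C-O: 1 × 346 = 346
  O-H: 1 × 447 = 447
  O=O: 3 × 516 = 1548
  Σ(broken) = 4723 kJ
Bonds formed (products):
  C=O: 4 × 781 = 3124
  O-H: 6 × 447 = 2682
  Σ(formed) = 5806 kJ
ΔH = Σ(broken) − Σ(formed) = 4723 − 5806 = −1083 kJ
For 4× the reaction as written: 4 × (−1083) = −4332 kJ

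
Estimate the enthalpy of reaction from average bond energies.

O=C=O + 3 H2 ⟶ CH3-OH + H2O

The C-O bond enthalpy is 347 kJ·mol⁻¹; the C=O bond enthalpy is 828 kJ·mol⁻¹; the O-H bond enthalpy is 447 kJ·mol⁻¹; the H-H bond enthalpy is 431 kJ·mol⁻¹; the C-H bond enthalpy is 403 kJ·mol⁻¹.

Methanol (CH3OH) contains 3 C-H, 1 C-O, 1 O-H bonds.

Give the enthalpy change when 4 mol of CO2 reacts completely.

Bonds broken (reactants):
  C=O: 2 × 828 = 1656
  H-H: 3 × 431 = 1293
  Σ(broken) = 2949 kJ
Bonds formed (products):
  C-H: 3 × 403 = 1209
  C-O: 1 × 347 = 347
  O-H: 3 × 447 = 1341
  Σ(formed) = 2897 kJ
ΔH = Σ(broken) − Σ(formed) = 2949 − 2897 = +52 kJ
For 4× the reaction as written: 4 × (+52) = +208 kJ

ΔH = +208 kJ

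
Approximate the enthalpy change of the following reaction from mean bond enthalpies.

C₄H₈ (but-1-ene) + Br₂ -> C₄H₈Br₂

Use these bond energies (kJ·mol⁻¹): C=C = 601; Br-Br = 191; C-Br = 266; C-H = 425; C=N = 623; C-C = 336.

Bonds broken (reactants):
  Br-Br: 1 × 191 = 191
  C-C: 2 × 336 = 672
  C-H: 8 × 425 = 3400
  C=C: 1 × 601 = 601
  Σ(broken) = 4864 kJ
Bonds formed (products):
  C-Br: 2 × 266 = 532
  C-C: 3 × 336 = 1008
  C-H: 8 × 425 = 3400
  Σ(formed) = 4940 kJ
ΔH = Σ(broken) − Σ(formed) = 4864 − 4940 = −76 kJ

ΔH ≈ −76 kJ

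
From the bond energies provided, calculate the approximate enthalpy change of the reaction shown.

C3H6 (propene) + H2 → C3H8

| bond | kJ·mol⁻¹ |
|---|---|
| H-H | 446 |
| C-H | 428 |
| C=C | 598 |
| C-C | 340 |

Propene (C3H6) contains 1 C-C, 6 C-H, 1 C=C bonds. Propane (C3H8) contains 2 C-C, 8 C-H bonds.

ΔH ≈ −152 kJ

Bonds broken (reactants):
  C-C: 1 × 340 = 340
  C-H: 6 × 428 = 2568
  C=C: 1 × 598 = 598
  H-H: 1 × 446 = 446
  Σ(broken) = 3952 kJ
Bonds formed (products):
  C-C: 2 × 340 = 680
  C-H: 8 × 428 = 3424
  Σ(formed) = 4104 kJ
ΔH = Σ(broken) − Σ(formed) = 3952 − 4104 = −152 kJ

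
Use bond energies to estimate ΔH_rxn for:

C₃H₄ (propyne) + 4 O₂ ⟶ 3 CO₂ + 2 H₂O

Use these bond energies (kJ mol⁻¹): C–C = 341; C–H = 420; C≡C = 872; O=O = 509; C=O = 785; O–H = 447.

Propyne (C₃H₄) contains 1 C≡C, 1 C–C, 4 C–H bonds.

ΔH ≈ −1569 kJ

Bonds broken (reactants):
  C≡C: 1 × 872 = 872
  C–C: 1 × 341 = 341
  C–H: 4 × 420 = 1680
  O=O: 4 × 509 = 2036
  Σ(broken) = 4929 kJ
Bonds formed (products):
  C=O: 6 × 785 = 4710
  O–H: 4 × 447 = 1788
  Σ(formed) = 6498 kJ
ΔH = Σ(broken) − Σ(formed) = 4929 − 6498 = −1569 kJ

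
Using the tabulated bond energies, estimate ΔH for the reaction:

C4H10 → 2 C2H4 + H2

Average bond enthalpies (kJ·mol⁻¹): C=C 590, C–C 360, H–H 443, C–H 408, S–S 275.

ΔH ≈ +273 kJ

Bonds broken (reactants):
  C–C: 3 × 360 = 1080
  C–H: 10 × 408 = 4080
  Σ(broken) = 5160 kJ
Bonds formed (products):
  C–H: 8 × 408 = 3264
  C=C: 2 × 590 = 1180
  H–H: 1 × 443 = 443
  Σ(formed) = 4887 kJ
ΔH = Σ(broken) − Σ(formed) = 5160 − 4887 = +273 kJ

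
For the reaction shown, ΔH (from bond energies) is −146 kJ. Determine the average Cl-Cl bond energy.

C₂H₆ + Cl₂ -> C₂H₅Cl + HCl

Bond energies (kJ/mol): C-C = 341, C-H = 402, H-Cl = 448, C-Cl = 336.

D(Cl-Cl) ≈ 236 kJ/mol

Let D be the Cl-Cl bond energy.
Σ(broken) = 1×341 + 6×402 + 1×D = 2753 + D
Σ(formed) = 1×341 + 1×336 + 5×402 + 1×448 = 3135
ΔH = Σ(broken) − Σ(formed) = (2753 + D) − (3135) = −382 + D
Setting this equal to −146 kJ gives D = 236 kJ/mol.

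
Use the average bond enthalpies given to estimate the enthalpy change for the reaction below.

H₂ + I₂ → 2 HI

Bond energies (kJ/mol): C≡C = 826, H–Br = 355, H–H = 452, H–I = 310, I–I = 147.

Bonds broken (reactants):
  H–H: 1 × 452 = 452
  I–I: 1 × 147 = 147
  Σ(broken) = 599 kJ
Bonds formed (products):
  H–I: 2 × 310 = 620
  Σ(formed) = 620 kJ
ΔH = Σ(broken) − Σ(formed) = 599 − 620 = −21 kJ

ΔH ≈ −21 kJ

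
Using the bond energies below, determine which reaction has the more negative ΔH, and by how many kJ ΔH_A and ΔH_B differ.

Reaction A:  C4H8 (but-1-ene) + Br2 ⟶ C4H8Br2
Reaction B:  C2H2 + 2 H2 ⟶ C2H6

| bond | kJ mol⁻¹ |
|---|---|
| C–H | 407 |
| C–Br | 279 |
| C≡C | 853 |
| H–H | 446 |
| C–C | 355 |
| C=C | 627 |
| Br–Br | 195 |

Reaction A:
  Bonds broken (reactants):
    Br–Br: 1 × 195 = 195
    C–C: 2 × 355 = 710
    C–H: 8 × 407 = 3256
    C=C: 1 × 627 = 627
    Σ(broken) = 4788 kJ
  Bonds formed (products):
    C–Br: 2 × 279 = 558
    C–C: 3 × 355 = 1065
    C–H: 8 × 407 = 3256
    Σ(formed) = 4879 kJ
  ΔH_A = 4788 − 4879 = −91 kJ
Reaction B:
  Bonds broken (reactants):
    C≡C: 1 × 853 = 853
    C–H: 2 × 407 = 814
    H–H: 2 × 446 = 892
    Σ(broken) = 2559 kJ
  Bonds formed (products):
    C–C: 1 × 355 = 355
    C–H: 6 × 407 = 2442
    Σ(formed) = 2797 kJ
  ΔH_B = 2559 − 2797 = −238 kJ
ΔH_A − ΔH_B = +147 kJ, so reaction B has the more negative ΔH; |ΔH_A − ΔH_B| = 147 kJ.

Reaction B, by 147 kJ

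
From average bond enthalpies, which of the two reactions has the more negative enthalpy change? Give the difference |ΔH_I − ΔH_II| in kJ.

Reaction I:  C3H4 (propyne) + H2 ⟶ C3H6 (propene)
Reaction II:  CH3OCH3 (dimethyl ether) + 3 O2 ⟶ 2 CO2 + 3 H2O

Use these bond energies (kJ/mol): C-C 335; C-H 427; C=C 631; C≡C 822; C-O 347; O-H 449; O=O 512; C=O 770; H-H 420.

Reaction II, by 739 kJ

Reaction I:
  Bonds broken (reactants):
    C≡C: 1 × 822 = 822
    C-C: 1 × 335 = 335
    C-H: 4 × 427 = 1708
    H-H: 1 × 420 = 420
    Σ(broken) = 3285 kJ
  Bonds formed (products):
    C-C: 1 × 335 = 335
    C-H: 6 × 427 = 2562
    C=C: 1 × 631 = 631
    Σ(formed) = 3528 kJ
  ΔH_I = 3285 − 3528 = −243 kJ
Reaction II:
  Bonds broken (reactants):
    C-H: 6 × 427 = 2562
    C-O: 2 × 347 = 694
    O=O: 3 × 512 = 1536
    Σ(broken) = 4792 kJ
  Bonds formed (products):
    C=O: 4 × 770 = 3080
    O-H: 6 × 449 = 2694
    Σ(formed) = 5774 kJ
  ΔH_II = 4792 − 5774 = −982 kJ
ΔH_I − ΔH_II = +739 kJ, so reaction II has the more negative ΔH; |ΔH_I − ΔH_II| = 739 kJ.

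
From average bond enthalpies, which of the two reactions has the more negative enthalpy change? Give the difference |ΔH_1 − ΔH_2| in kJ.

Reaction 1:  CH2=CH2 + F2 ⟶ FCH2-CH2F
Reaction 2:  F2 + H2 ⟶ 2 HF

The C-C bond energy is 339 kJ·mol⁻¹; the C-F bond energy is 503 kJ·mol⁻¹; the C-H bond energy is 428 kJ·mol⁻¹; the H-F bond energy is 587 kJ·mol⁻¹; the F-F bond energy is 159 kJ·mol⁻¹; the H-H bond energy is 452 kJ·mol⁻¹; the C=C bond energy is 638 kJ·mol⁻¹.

Reaction 2, by 15 kJ

Reaction 1:
  Bonds broken (reactants):
    C-H: 4 × 428 = 1712
    C=C: 1 × 638 = 638
    F-F: 1 × 159 = 159
    Σ(broken) = 2509 kJ
  Bonds formed (products):
    C-C: 1 × 339 = 339
    C-F: 2 × 503 = 1006
    C-H: 4 × 428 = 1712
    Σ(formed) = 3057 kJ
  ΔH_1 = 2509 − 3057 = −548 kJ
Reaction 2:
  Bonds broken (reactants):
    F-F: 1 × 159 = 159
    H-H: 1 × 452 = 452
    Σ(broken) = 611 kJ
  Bonds formed (products):
    H-F: 2 × 587 = 1174
    Σ(formed) = 1174 kJ
  ΔH_2 = 611 − 1174 = −563 kJ
ΔH_1 − ΔH_2 = +15 kJ, so reaction 2 has the more negative ΔH; |ΔH_1 − ΔH_2| = 15 kJ.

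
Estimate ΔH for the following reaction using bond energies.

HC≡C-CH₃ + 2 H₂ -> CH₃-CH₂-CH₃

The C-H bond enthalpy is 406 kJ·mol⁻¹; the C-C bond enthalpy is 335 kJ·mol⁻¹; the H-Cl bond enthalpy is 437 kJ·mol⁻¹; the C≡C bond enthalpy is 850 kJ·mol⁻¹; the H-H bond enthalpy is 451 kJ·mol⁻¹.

Bonds broken (reactants):
  C≡C: 1 × 850 = 850
  C-C: 1 × 335 = 335
  C-H: 4 × 406 = 1624
  H-H: 2 × 451 = 902
  Σ(broken) = 3711 kJ
Bonds formed (products):
  C-C: 2 × 335 = 670
  C-H: 8 × 406 = 3248
  Σ(formed) = 3918 kJ
ΔH = Σ(broken) − Σ(formed) = 3711 − 3918 = −207 kJ

ΔH ≈ −207 kJ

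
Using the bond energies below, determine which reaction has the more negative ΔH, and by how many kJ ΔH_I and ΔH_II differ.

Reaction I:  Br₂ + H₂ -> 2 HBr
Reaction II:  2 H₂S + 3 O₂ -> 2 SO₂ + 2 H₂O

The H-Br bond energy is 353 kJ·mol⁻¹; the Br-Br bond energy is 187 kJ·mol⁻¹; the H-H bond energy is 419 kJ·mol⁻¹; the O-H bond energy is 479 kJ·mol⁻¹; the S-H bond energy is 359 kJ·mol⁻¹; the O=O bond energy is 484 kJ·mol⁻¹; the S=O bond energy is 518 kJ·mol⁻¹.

Reaction I:
  Bonds broken (reactants):
    Br-Br: 1 × 187 = 187
    H-H: 1 × 419 = 419
    Σ(broken) = 606 kJ
  Bonds formed (products):
    H-Br: 2 × 353 = 706
    Σ(formed) = 706 kJ
  ΔH_I = 606 − 706 = −100 kJ
Reaction II:
  Bonds broken (reactants):
    O=O: 3 × 484 = 1452
    S-H: 4 × 359 = 1436
    Σ(broken) = 2888 kJ
  Bonds formed (products):
    O-H: 4 × 479 = 1916
    S=O: 4 × 518 = 2072
    Σ(formed) = 3988 kJ
  ΔH_II = 2888 − 3988 = −1100 kJ
ΔH_I − ΔH_II = +1000 kJ, so reaction II has the more negative ΔH; |ΔH_I − ΔH_II| = 1000 kJ.

Reaction II, by 1000 kJ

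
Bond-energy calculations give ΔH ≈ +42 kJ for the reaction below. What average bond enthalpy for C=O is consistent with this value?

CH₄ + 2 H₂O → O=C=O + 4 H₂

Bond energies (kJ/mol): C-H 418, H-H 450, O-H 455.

Let D be the C=O bond energy.
Σ(broken) = 4×418 + 4×455 = 3492
Σ(formed) = 2×D + 4×450 = 1800 + 2D
ΔH = Σ(broken) − Σ(formed) = (3492) − (1800 + 2D) = +1692 − 2D
Setting this equal to +42 kJ gives 2D = 1650, so D = 825 kJ/mol.

D(C=O) ≈ 825 kJ/mol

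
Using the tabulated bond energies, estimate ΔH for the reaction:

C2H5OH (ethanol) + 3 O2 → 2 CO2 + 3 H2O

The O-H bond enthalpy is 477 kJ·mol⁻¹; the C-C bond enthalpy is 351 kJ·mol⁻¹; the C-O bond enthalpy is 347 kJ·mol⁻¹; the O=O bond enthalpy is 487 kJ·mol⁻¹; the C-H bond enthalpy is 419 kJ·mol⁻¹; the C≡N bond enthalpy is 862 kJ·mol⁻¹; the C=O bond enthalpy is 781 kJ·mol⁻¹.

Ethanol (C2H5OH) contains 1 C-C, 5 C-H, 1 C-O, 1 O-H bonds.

Bonds broken (reactants):
  C-C: 1 × 351 = 351
  C-H: 5 × 419 = 2095
  C-O: 1 × 347 = 347
  O-H: 1 × 477 = 477
  O=O: 3 × 487 = 1461
  Σ(broken) = 4731 kJ
Bonds formed (products):
  C=O: 4 × 781 = 3124
  O-H: 6 × 477 = 2862
  Σ(formed) = 5986 kJ
ΔH = Σ(broken) − Σ(formed) = 4731 − 5986 = −1255 kJ

ΔH ≈ −1255 kJ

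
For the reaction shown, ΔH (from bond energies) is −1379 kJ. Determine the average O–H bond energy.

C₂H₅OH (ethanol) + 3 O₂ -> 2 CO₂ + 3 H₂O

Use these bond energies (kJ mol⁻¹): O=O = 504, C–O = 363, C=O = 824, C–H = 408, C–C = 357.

D(O–H) ≈ 471 kJ/mol

Let D be the O–H bond energy.
Σ(broken) = 1×357 + 5×408 + 1×363 + 1×D + 3×504 = 4272 + D
Σ(formed) = 4×824 + 6×D = 3296 + 6D
ΔH = Σ(broken) − Σ(formed) = (4272 + D) − (3296 + 6D) = +976 − 5D
Setting this equal to −1379 kJ gives 5D = 2355, so D = 471 kJ/mol.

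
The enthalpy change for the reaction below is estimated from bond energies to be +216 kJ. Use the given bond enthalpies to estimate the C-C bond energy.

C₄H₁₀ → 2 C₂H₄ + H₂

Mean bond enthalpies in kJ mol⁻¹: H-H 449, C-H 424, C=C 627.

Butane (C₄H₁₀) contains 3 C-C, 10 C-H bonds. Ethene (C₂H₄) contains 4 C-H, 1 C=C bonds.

D(C-C) ≈ 357 kJ/mol

Let D be the C-C bond energy.
Σ(broken) = 3×D + 10×424 = 4240 + 3D
Σ(formed) = 8×424 + 2×627 + 1×449 = 5095
ΔH = Σ(broken) − Σ(formed) = (4240 + 3D) − (5095) = −855 + 3D
Setting this equal to +216 kJ gives 3D = 1071, so D = 357 kJ/mol.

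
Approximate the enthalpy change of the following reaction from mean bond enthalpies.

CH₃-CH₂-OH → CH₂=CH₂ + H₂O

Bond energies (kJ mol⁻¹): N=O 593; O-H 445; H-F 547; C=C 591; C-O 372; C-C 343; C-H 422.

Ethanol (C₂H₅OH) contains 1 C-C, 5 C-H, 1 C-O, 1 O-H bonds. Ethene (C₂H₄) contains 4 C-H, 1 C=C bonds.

Bonds broken (reactants):
  C-C: 1 × 343 = 343
  C-H: 5 × 422 = 2110
  C-O: 1 × 372 = 372
  O-H: 1 × 445 = 445
  Σ(broken) = 3270 kJ
Bonds formed (products):
  C-H: 4 × 422 = 1688
  C=C: 1 × 591 = 591
  O-H: 2 × 445 = 890
  Σ(formed) = 3169 kJ
ΔH = Σ(broken) − Σ(formed) = 3270 − 3169 = +101 kJ

ΔH ≈ +101 kJ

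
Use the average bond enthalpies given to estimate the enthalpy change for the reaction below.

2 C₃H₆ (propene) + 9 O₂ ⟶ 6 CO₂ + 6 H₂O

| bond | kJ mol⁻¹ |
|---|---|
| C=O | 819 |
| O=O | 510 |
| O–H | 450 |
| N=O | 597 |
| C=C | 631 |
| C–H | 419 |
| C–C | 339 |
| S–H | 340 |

Bonds broken (reactants):
  C–C: 2 × 339 = 678
  C–H: 12 × 419 = 5028
  C=C: 2 × 631 = 1262
  O=O: 9 × 510 = 4590
  Σ(broken) = 11558 kJ
Bonds formed (products):
  C=O: 12 × 819 = 9828
  O–H: 12 × 450 = 5400
  Σ(formed) = 15228 kJ
ΔH = Σ(broken) − Σ(formed) = 11558 − 15228 = −3670 kJ

ΔH ≈ −3670 kJ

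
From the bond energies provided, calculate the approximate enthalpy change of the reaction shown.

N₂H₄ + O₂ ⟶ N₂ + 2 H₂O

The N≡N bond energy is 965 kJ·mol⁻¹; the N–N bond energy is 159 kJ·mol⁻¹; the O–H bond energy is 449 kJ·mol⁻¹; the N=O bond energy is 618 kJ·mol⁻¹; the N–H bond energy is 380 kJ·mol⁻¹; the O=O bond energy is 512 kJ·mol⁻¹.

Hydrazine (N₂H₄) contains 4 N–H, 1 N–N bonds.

ΔH ≈ −570 kJ

Bonds broken (reactants):
  N–H: 4 × 380 = 1520
  N–N: 1 × 159 = 159
  O=O: 1 × 512 = 512
  Σ(broken) = 2191 kJ
Bonds formed (products):
  N≡N: 1 × 965 = 965
  O–H: 4 × 449 = 1796
  Σ(formed) = 2761 kJ
ΔH = Σ(broken) − Σ(formed) = 2191 − 2761 = −570 kJ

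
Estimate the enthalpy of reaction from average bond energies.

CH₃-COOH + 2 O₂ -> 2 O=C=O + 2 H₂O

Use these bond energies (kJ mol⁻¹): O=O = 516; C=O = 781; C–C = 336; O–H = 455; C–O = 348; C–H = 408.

Bonds broken (reactants):
  C–C: 1 × 336 = 336
  C–H: 3 × 408 = 1224
  C–O: 1 × 348 = 348
  C=O: 1 × 781 = 781
  O–H: 1 × 455 = 455
  O=O: 2 × 516 = 1032
  Σ(broken) = 4176 kJ
Bonds formed (products):
  C=O: 4 × 781 = 3124
  O–H: 4 × 455 = 1820
  Σ(formed) = 4944 kJ
ΔH = Σ(broken) − Σ(formed) = 4176 − 4944 = −768 kJ

ΔH ≈ −768 kJ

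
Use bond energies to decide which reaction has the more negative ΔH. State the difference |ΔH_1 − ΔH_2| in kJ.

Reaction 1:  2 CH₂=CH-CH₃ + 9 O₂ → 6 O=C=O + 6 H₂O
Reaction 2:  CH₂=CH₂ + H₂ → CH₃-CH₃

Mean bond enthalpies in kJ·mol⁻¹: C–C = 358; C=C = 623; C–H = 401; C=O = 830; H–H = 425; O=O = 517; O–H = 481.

Reaction 1:
  Bonds broken (reactants):
    C–C: 2 × 358 = 716
    C–H: 12 × 401 = 4812
    C=C: 2 × 623 = 1246
    O=O: 9 × 517 = 4653
    Σ(broken) = 11427 kJ
  Bonds formed (products):
    C=O: 12 × 830 = 9960
    O–H: 12 × 481 = 5772
    Σ(formed) = 15732 kJ
  ΔH_1 = 11427 − 15732 = −4305 kJ
Reaction 2:
  Bonds broken (reactants):
    C–H: 4 × 401 = 1604
    C=C: 1 × 623 = 623
    H–H: 1 × 425 = 425
    Σ(broken) = 2652 kJ
  Bonds formed (products):
    C–C: 1 × 358 = 358
    C–H: 6 × 401 = 2406
    Σ(formed) = 2764 kJ
  ΔH_2 = 2652 − 2764 = −112 kJ
ΔH_1 − ΔH_2 = −4193 kJ, so reaction 1 has the more negative ΔH; |ΔH_1 − ΔH_2| = 4193 kJ.

Reaction 1, by 4193 kJ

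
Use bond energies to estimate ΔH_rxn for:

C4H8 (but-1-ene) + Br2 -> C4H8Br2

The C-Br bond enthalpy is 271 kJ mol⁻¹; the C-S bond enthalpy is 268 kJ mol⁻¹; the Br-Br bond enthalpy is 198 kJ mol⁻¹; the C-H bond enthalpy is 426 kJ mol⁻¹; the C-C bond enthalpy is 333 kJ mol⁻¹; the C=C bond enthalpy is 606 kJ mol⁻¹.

Bonds broken (reactants):
  Br-Br: 1 × 198 = 198
  C-C: 2 × 333 = 666
  C-H: 8 × 426 = 3408
  C=C: 1 × 606 = 606
  Σ(broken) = 4878 kJ
Bonds formed (products):
  C-Br: 2 × 271 = 542
  C-C: 3 × 333 = 999
  C-H: 8 × 426 = 3408
  Σ(formed) = 4949 kJ
ΔH = Σ(broken) − Σ(formed) = 4878 − 4949 = −71 kJ

ΔH ≈ −71 kJ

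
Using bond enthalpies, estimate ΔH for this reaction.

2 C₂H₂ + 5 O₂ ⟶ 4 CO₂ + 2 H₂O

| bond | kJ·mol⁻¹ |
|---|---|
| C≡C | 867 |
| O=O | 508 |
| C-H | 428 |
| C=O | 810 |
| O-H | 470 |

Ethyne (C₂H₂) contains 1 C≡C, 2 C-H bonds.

Bonds broken (reactants):
  C≡C: 2 × 867 = 1734
  C-H: 4 × 428 = 1712
  O=O: 5 × 508 = 2540
  Σ(broken) = 5986 kJ
Bonds formed (products):
  C=O: 8 × 810 = 6480
  O-H: 4 × 470 = 1880
  Σ(formed) = 8360 kJ
ΔH = Σ(broken) − Σ(formed) = 5986 − 8360 = −2374 kJ

ΔH ≈ −2374 kJ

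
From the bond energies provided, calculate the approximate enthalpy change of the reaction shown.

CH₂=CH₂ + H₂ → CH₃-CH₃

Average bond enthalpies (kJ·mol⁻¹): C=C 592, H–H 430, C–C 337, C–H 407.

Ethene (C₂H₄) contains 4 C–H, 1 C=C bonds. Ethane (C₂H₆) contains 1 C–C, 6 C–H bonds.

ΔH ≈ −129 kJ

Bonds broken (reactants):
  C–H: 4 × 407 = 1628
  C=C: 1 × 592 = 592
  H–H: 1 × 430 = 430
  Σ(broken) = 2650 kJ
Bonds formed (products):
  C–C: 1 × 337 = 337
  C–H: 6 × 407 = 2442
  Σ(formed) = 2779 kJ
ΔH = Σ(broken) − Σ(formed) = 2650 − 2779 = −129 kJ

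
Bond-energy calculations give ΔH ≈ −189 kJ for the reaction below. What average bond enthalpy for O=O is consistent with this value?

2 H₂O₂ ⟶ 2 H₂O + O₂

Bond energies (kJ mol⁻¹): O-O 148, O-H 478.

Let D be the O=O bond energy.
Σ(broken) = 4×478 + 2×148 = 2208
Σ(formed) = 4×478 + 1×D = 1912 + D
ΔH = Σ(broken) − Σ(formed) = (2208) − (1912 + D) = +296 − D
Setting this equal to −189 kJ gives D = 485 kJ/mol.

D(O=O) ≈ 485 kJ/mol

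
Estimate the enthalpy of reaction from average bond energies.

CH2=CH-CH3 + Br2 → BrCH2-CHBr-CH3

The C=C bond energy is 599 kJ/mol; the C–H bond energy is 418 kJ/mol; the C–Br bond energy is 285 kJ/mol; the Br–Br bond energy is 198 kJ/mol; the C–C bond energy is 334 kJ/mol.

Bonds broken (reactants):
  Br–Br: 1 × 198 = 198
  C–C: 1 × 334 = 334
  C–H: 6 × 418 = 2508
  C=C: 1 × 599 = 599
  Σ(broken) = 3639 kJ
Bonds formed (products):
  C–Br: 2 × 285 = 570
  C–C: 2 × 334 = 668
  C–H: 6 × 418 = 2508
  Σ(formed) = 3746 kJ
ΔH = Σ(broken) − Σ(formed) = 3639 − 3746 = −107 kJ

ΔH ≈ −107 kJ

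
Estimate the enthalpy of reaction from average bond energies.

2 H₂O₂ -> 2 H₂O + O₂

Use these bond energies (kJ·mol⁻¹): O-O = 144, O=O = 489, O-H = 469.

ΔH ≈ −201 kJ

Bonds broken (reactants):
  O-H: 4 × 469 = 1876
  O-O: 2 × 144 = 288
  Σ(broken) = 2164 kJ
Bonds formed (products):
  O-H: 4 × 469 = 1876
  O=O: 1 × 489 = 489
  Σ(formed) = 2365 kJ
ΔH = Σ(broken) − Σ(formed) = 2164 − 2365 = −201 kJ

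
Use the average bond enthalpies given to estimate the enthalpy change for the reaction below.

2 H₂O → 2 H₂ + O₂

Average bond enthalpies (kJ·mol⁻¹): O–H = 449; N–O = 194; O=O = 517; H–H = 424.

Bonds broken (reactants):
  O–H: 4 × 449 = 1796
  Σ(broken) = 1796 kJ
Bonds formed (products):
  H–H: 2 × 424 = 848
  O=O: 1 × 517 = 517
  Σ(formed) = 1365 kJ
ΔH = Σ(broken) − Σ(formed) = 1796 − 1365 = +431 kJ

ΔH ≈ +431 kJ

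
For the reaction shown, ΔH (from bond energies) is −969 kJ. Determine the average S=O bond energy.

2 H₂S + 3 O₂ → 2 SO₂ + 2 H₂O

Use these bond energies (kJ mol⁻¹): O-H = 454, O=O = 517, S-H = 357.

Let D be the S=O bond energy.
Σ(broken) = 3×517 + 4×357 = 2979
Σ(formed) = 4×454 + 4×D = 1816 + 4D
ΔH = Σ(broken) − Σ(formed) = (2979) − (1816 + 4D) = +1163 − 4D
Setting this equal to −969 kJ gives 4D = 2132, so D = 533 kJ/mol.

D(S=O) ≈ 533 kJ/mol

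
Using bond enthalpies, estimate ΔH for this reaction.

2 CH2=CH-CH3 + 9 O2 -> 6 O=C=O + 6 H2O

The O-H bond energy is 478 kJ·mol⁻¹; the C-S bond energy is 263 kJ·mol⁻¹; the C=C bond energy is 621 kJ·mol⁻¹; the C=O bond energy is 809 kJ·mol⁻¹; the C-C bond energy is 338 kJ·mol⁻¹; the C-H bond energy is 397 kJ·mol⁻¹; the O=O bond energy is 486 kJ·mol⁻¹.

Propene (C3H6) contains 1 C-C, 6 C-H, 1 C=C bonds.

Bonds broken (reactants):
  C-C: 2 × 338 = 676
  C-H: 12 × 397 = 4764
  C=C: 2 × 621 = 1242
  O=O: 9 × 486 = 4374
  Σ(broken) = 11056 kJ
Bonds formed (products):
  C=O: 12 × 809 = 9708
  O-H: 12 × 478 = 5736
  Σ(formed) = 15444 kJ
ΔH = Σ(broken) − Σ(formed) = 11056 − 15444 = −4388 kJ

ΔH ≈ −4388 kJ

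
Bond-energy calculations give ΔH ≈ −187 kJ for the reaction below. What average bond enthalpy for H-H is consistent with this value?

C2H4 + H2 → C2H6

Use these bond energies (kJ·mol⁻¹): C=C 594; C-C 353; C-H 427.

D(H-H) ≈ 426 kJ/mol

Let D be the H-H bond energy.
Σ(broken) = 4×427 + 1×594 + 1×D = 2302 + D
Σ(formed) = 1×353 + 6×427 = 2915
ΔH = Σ(broken) − Σ(formed) = (2302 + D) − (2915) = −613 + D
Setting this equal to −187 kJ gives D = 426 kJ/mol.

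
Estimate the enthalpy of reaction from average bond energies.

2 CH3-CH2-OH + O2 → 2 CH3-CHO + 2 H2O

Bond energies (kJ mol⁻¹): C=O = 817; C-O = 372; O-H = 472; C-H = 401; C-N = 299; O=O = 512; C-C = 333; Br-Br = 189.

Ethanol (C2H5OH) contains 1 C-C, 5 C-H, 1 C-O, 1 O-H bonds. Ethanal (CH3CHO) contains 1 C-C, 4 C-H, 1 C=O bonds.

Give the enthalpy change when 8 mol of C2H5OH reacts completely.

Bonds broken (reactants):
  C-C: 2 × 333 = 666
  C-H: 10 × 401 = 4010
  C-O: 2 × 372 = 744
  O-H: 2 × 472 = 944
  O=O: 1 × 512 = 512
  Σ(broken) = 6876 kJ
Bonds formed (products):
  C-C: 2 × 333 = 666
  C-H: 8 × 401 = 3208
  C=O: 2 × 817 = 1634
  O-H: 4 × 472 = 1888
  Σ(formed) = 7396 kJ
ΔH = Σ(broken) − Σ(formed) = 6876 − 7396 = −520 kJ
For 4× the reaction as written: 4 × (−520) = −2080 kJ

ΔH = −2080 kJ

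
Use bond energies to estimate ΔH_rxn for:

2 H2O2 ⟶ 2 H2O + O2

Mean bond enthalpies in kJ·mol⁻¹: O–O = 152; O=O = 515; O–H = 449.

ΔH ≈ −211 kJ

Bonds broken (reactants):
  O–H: 4 × 449 = 1796
  O–O: 2 × 152 = 304
  Σ(broken) = 2100 kJ
Bonds formed (products):
  O–H: 4 × 449 = 1796
  O=O: 1 × 515 = 515
  Σ(formed) = 2311 kJ
ΔH = Σ(broken) − Σ(formed) = 2100 − 2311 = −211 kJ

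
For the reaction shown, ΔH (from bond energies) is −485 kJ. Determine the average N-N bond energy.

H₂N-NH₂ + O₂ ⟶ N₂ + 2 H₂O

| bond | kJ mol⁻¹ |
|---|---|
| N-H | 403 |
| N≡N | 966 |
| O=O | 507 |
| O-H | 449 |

D(N-N) ≈ 158 kJ/mol

Let D be the N-N bond energy.
Σ(broken) = 4×403 + 1×D + 1×507 = 2119 + D
Σ(formed) = 1×966 + 4×449 = 2762
ΔH = Σ(broken) − Σ(formed) = (2119 + D) − (2762) = −643 + D
Setting this equal to −485 kJ gives D = 158 kJ/mol.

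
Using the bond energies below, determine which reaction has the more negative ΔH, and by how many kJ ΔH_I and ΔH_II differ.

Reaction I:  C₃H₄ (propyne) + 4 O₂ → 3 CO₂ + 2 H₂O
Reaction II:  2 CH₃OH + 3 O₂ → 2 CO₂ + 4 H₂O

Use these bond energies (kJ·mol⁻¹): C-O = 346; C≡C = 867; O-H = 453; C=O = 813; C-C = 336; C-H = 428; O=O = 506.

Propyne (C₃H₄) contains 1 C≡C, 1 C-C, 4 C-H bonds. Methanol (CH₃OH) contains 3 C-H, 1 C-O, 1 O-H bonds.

Reaction I, by 559 kJ

Reaction I:
  Bonds broken (reactants):
    C≡C: 1 × 867 = 867
    C-C: 1 × 336 = 336
    C-H: 4 × 428 = 1712
    O=O: 4 × 506 = 2024
    Σ(broken) = 4939 kJ
  Bonds formed (products):
    C=O: 6 × 813 = 4878
    O-H: 4 × 453 = 1812
    Σ(formed) = 6690 kJ
  ΔH_I = 4939 − 6690 = −1751 kJ
Reaction II:
  Bonds broken (reactants):
    C-H: 6 × 428 = 2568
    C-O: 2 × 346 = 692
    O-H: 2 × 453 = 906
    O=O: 3 × 506 = 1518
    Σ(broken) = 5684 kJ
  Bonds formed (products):
    C=O: 4 × 813 = 3252
    O-H: 8 × 453 = 3624
    Σ(formed) = 6876 kJ
  ΔH_II = 5684 − 6876 = −1192 kJ
ΔH_I − ΔH_II = −559 kJ, so reaction I has the more negative ΔH; |ΔH_I − ΔH_II| = 559 kJ.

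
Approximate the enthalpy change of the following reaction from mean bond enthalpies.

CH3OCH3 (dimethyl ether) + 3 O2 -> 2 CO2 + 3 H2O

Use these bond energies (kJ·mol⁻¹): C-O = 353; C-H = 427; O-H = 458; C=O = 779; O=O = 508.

Bonds broken (reactants):
  C-H: 6 × 427 = 2562
  C-O: 2 × 353 = 706
  O=O: 3 × 508 = 1524
  Σ(broken) = 4792 kJ
Bonds formed (products):
  C=O: 4 × 779 = 3116
  O-H: 6 × 458 = 2748
  Σ(formed) = 5864 kJ
ΔH = Σ(broken) − Σ(formed) = 4792 − 5864 = −1072 kJ

ΔH ≈ −1072 kJ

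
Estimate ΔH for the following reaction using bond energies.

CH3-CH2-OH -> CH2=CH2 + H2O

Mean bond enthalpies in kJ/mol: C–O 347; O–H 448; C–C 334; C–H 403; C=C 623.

ΔH ≈ +13 kJ

Bonds broken (reactants):
  C–C: 1 × 334 = 334
  C–H: 5 × 403 = 2015
  C–O: 1 × 347 = 347
  O–H: 1 × 448 = 448
  Σ(broken) = 3144 kJ
Bonds formed (products):
  C–H: 4 × 403 = 1612
  C=C: 1 × 623 = 623
  O–H: 2 × 448 = 896
  Σ(formed) = 3131 kJ
ΔH = Σ(broken) − Σ(formed) = 3144 − 3131 = +13 kJ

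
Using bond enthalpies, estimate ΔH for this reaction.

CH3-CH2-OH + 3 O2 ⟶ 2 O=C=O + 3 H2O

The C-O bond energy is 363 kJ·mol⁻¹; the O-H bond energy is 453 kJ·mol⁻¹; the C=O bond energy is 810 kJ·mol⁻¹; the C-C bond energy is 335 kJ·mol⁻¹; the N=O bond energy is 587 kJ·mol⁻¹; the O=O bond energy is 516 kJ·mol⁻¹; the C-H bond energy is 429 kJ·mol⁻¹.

Bonds broken (reactants):
  C-C: 1 × 335 = 335
  C-H: 5 × 429 = 2145
  C-O: 1 × 363 = 363
  O-H: 1 × 453 = 453
  O=O: 3 × 516 = 1548
  Σ(broken) = 4844 kJ
Bonds formed (products):
  C=O: 4 × 810 = 3240
  O-H: 6 × 453 = 2718
  Σ(formed) = 5958 kJ
ΔH = Σ(broken) − Σ(formed) = 4844 − 5958 = −1114 kJ

ΔH ≈ −1114 kJ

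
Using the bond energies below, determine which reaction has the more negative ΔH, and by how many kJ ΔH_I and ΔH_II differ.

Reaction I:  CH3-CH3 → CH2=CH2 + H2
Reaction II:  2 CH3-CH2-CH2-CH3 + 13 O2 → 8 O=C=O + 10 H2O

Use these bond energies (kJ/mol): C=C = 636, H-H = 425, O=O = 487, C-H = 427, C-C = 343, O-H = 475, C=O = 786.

Reaction I:
  Bonds broken (reactants):
    C-C: 1 × 343 = 343
    C-H: 6 × 427 = 2562
    Σ(broken) = 2905 kJ
  Bonds formed (products):
    C-H: 4 × 427 = 1708
    C=C: 1 × 636 = 636
    H-H: 1 × 425 = 425
    Σ(formed) = 2769 kJ
  ΔH_I = 2905 − 2769 = +136 kJ
Reaction II:
  Bonds broken (reactants):
    C-C: 6 × 343 = 2058
    C-H: 20 × 427 = 8540
    O=O: 13 × 487 = 6331
    Σ(broken) = 16929 kJ
  Bonds formed (products):
    C=O: 16 × 786 = 12576
    O-H: 20 × 475 = 9500
    Σ(formed) = 22076 kJ
  ΔH_II = 16929 − 22076 = −5147 kJ
ΔH_I − ΔH_II = +5283 kJ, so reaction II has the more negative ΔH; |ΔH_I − ΔH_II| = 5283 kJ.

Reaction II, by 5283 kJ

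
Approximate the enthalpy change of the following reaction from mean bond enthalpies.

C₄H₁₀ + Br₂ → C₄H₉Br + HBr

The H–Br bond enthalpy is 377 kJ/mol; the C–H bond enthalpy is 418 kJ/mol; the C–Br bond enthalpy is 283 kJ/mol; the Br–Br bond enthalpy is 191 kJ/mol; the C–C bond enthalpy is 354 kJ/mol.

Bonds broken (reactants):
  Br–Br: 1 × 191 = 191
  C–C: 3 × 354 = 1062
  C–H: 10 × 418 = 4180
  Σ(broken) = 5433 kJ
Bonds formed (products):
  C–Br: 1 × 283 = 283
  C–C: 3 × 354 = 1062
  C–H: 9 × 418 = 3762
  H–Br: 1 × 377 = 377
  Σ(formed) = 5484 kJ
ΔH = Σ(broken) − Σ(formed) = 5433 − 5484 = −51 kJ

ΔH ≈ −51 kJ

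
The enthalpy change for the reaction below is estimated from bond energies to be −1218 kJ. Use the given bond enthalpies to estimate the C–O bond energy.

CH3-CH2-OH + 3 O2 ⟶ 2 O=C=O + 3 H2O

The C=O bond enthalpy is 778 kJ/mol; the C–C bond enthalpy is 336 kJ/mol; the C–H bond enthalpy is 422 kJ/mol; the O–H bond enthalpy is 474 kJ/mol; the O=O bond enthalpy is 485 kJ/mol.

Let D be the C–O bond energy.
Σ(broken) = 1×336 + 5×422 + 1×D + 1×474 + 3×485 = 4375 + D
Σ(formed) = 4×778 + 6×474 = 5956
ΔH = Σ(broken) − Σ(formed) = (4375 + D) − (5956) = −1581 + D
Setting this equal to −1218 kJ gives D = 363 kJ/mol.

D(C–O) ≈ 363 kJ/mol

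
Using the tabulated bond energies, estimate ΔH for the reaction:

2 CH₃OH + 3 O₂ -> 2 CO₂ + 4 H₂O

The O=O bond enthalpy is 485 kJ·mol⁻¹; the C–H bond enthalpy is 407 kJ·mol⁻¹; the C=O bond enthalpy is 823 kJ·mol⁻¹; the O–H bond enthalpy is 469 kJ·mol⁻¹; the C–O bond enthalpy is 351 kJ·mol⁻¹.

Bonds broken (reactants):
  C–H: 6 × 407 = 2442
  C–O: 2 × 351 = 702
  O–H: 2 × 469 = 938
  O=O: 3 × 485 = 1455
  Σ(broken) = 5537 kJ
Bonds formed (products):
  C=O: 4 × 823 = 3292
  O–H: 8 × 469 = 3752
  Σ(formed) = 7044 kJ
ΔH = Σ(broken) − Σ(formed) = 5537 − 7044 = −1507 kJ

ΔH ≈ −1507 kJ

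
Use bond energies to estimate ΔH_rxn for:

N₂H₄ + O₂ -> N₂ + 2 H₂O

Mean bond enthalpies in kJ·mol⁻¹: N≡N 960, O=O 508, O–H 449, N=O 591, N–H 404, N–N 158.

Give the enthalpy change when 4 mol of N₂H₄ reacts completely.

Bonds broken (reactants):
  N–H: 4 × 404 = 1616
  N–N: 1 × 158 = 158
  O=O: 1 × 508 = 508
  Σ(broken) = 2282 kJ
Bonds formed (products):
  N≡N: 1 × 960 = 960
  O–H: 4 × 449 = 1796
  Σ(formed) = 2756 kJ
ΔH = Σ(broken) − Σ(formed) = 2282 − 2756 = −474 kJ
For 4× the reaction as written: 4 × (−474) = −1896 kJ

ΔH = −1896 kJ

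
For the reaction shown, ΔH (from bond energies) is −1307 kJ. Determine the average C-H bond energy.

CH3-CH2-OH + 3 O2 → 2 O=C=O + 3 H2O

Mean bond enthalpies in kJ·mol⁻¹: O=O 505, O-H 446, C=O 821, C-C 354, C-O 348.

Let D be the C-H bond energy.
Σ(broken) = 1×354 + 5×D + 1×348 + 1×446 + 3×505 = 2663 + 5D
Σ(formed) = 4×821 + 6×446 = 5960
ΔH = Σ(broken) − Σ(formed) = (2663 + 5D) − (5960) = −3297 + 5D
Setting this equal to −1307 kJ gives 5D = 1990, so D = 398 kJ/mol.

D(C-H) ≈ 398 kJ/mol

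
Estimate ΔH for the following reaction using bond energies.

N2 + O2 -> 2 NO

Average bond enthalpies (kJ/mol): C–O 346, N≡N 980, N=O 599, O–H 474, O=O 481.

Bonds broken (reactants):
  N≡N: 1 × 980 = 980
  O=O: 1 × 481 = 481
  Σ(broken) = 1461 kJ
Bonds formed (products):
  N=O: 2 × 599 = 1198
  Σ(formed) = 1198 kJ
ΔH = Σ(broken) − Σ(formed) = 1461 − 1198 = +263 kJ

ΔH ≈ +263 kJ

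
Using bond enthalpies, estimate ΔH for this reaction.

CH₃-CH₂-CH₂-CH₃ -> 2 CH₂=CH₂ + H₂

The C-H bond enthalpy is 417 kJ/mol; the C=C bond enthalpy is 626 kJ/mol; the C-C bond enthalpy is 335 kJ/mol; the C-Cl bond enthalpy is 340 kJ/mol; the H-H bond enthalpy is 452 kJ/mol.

Bonds broken (reactants):
  C-C: 3 × 335 = 1005
  C-H: 10 × 417 = 4170
  Σ(broken) = 5175 kJ
Bonds formed (products):
  C-H: 8 × 417 = 3336
  C=C: 2 × 626 = 1252
  H-H: 1 × 452 = 452
  Σ(formed) = 5040 kJ
ΔH = Σ(broken) − Σ(formed) = 5175 − 5040 = +135 kJ

ΔH ≈ +135 kJ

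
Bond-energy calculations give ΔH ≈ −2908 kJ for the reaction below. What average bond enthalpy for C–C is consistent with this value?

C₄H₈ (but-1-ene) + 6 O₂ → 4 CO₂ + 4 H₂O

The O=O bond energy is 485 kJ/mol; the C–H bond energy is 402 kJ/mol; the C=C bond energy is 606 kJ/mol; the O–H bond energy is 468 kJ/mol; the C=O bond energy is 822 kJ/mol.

D(C–C) ≈ 340 kJ/mol

Let D be the C–C bond energy.
Σ(broken) = 2×D + 8×402 + 1×606 + 6×485 = 6732 + 2D
Σ(formed) = 8×822 + 8×468 = 10320
ΔH = Σ(broken) − Σ(formed) = (6732 + 2D) − (10320) = −3588 + 2D
Setting this equal to −2908 kJ gives 2D = 680, so D = 340 kJ/mol.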